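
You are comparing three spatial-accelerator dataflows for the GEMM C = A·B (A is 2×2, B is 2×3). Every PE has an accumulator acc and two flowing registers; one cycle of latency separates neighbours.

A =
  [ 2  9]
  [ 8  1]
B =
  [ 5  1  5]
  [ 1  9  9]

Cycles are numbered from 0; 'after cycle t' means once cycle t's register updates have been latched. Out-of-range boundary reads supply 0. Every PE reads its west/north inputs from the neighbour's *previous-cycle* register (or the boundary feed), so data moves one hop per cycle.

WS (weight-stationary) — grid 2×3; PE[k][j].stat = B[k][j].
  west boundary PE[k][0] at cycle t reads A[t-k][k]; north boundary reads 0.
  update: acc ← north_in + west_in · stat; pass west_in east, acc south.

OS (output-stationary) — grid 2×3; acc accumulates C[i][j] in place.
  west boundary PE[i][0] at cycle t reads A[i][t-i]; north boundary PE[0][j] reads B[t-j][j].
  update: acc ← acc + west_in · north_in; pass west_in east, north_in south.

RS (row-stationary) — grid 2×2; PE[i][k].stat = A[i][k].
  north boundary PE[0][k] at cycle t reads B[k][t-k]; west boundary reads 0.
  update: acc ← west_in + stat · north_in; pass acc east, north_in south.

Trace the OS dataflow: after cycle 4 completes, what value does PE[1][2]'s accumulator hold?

PE[1][2].acc = 49

Tracing OS — 2×3 array, target PE[1][2]:
  0: (0,2).acc=0  regs=<0,0>
  0: (1,1).acc=0  regs=<0,0>
  0: (1,2).acc=0  regs=<0,0>
  1: (0,2).acc=0  regs=<0,0>
  1: (1,1).acc=0  regs=<0,0>
  1: (1,2).acc=0  regs=<0,0>
  2: (0,2).acc=10  regs=<2,5>
  2: (1,1).acc=8  regs=<8,1>
  2: (1,2).acc=0  regs=<0,0>
  3: (0,2).acc=91  regs=<9,9>
  3: (1,1).acc=17  regs=<1,9>
  3: (1,2).acc=40  regs=<8,5>
  4: (0,2).acc=91  regs=<0,0>
  4: (1,1).acc=17  regs=<0,0>
  4: (1,2).acc=49  regs=<1,9>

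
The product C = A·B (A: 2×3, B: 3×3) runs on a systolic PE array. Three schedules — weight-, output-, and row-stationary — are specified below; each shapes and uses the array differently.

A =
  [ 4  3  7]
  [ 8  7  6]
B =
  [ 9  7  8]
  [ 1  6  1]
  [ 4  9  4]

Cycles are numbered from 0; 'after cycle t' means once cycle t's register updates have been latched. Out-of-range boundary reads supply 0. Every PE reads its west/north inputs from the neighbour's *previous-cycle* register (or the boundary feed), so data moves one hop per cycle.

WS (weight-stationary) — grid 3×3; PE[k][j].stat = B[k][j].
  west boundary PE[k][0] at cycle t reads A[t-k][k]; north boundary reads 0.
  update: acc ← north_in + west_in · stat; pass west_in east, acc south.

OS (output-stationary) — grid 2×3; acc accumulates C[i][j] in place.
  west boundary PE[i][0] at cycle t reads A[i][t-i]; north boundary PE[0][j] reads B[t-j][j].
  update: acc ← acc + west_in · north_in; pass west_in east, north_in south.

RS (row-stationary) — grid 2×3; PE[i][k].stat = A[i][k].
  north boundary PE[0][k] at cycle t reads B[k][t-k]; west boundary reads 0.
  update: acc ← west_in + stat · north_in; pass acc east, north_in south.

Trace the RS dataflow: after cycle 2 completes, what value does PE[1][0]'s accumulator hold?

PE[1][0].acc = 56

RS (2×3). Following PE[1][0] plus its west/north inputs:
  @0  [0,0]  acc 36  |  →36  ↓9
  @0  [1,0]  acc 0  |  →0  ↓0
  @1  [0,0]  acc 28  |  →28  ↓7
  @1  [1,0]  acc 72  |  →72  ↓9
  @2  [0,0]  acc 32  |  →32  ↓8
  @2  [1,0]  acc 56  |  →56  ↓7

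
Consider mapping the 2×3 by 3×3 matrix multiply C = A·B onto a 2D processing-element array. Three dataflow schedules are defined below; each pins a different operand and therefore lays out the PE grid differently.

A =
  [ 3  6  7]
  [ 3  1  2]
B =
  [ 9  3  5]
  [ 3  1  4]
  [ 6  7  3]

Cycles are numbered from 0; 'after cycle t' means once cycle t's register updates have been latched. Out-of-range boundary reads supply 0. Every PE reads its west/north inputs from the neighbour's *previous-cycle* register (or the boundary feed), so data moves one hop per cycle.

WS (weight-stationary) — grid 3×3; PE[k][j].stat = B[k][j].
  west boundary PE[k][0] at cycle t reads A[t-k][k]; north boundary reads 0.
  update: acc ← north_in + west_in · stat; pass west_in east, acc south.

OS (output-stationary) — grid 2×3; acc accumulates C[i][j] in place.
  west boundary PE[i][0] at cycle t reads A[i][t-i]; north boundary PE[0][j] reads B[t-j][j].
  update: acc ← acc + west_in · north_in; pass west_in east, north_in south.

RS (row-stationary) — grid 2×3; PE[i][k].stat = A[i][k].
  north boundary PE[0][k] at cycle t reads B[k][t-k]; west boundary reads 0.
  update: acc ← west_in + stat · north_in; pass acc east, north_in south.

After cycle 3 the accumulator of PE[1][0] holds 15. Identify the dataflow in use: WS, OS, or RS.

dataflow = RS

WS [3×3] PE[1][0] across cycles:
  [0] (1,0) acc=0 (h:0 v:0)
  [1] (1,0) acc=45 (h:6 v:45)
  [2] (1,0) acc=30 (h:1 v:30)
  [3] (1,0) acc=0 (h:0 v:0)
OS [2×3] PE[1][0] across cycles:
  [0] (1,0) acc=0 (h:0 v:0)
  [1] (1,0) acc=27 (h:3 v:9)
  [2] (1,0) acc=30 (h:1 v:3)
  [3] (1,0) acc=42 (h:2 v:6)
RS [2×3] PE[1][0] across cycles:
  [0] (1,0) acc=0 (h:0 v:0)
  [1] (1,0) acc=27 (h:27 v:9)
  [2] (1,0) acc=9 (h:9 v:3)
  [3] (1,0) acc=15 (h:15 v:5)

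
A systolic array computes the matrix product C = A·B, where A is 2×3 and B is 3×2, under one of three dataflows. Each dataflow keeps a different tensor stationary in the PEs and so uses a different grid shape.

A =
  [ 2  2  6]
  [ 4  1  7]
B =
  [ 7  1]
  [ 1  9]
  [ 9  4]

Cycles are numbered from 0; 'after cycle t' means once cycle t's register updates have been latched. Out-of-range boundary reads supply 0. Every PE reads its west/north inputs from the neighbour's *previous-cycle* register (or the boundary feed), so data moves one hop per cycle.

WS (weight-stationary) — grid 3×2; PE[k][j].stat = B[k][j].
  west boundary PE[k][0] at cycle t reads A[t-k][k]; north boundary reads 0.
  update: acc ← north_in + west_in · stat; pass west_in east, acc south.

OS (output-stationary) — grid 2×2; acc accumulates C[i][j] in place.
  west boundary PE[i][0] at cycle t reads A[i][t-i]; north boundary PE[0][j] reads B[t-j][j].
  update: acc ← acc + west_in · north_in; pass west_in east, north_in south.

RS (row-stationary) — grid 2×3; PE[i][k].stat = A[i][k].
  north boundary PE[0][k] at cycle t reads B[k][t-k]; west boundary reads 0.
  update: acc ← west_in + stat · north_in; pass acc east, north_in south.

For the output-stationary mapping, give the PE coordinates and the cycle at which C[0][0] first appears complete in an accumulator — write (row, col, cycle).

(row, col, cycle) = (0, 0, 2)

OS: C[0][0] accumulates in PE[0][0]:
  [0] (0,0) acc=14 (h:2 v:7)
  [1] (0,0) acc=16 (h:2 v:1)
  [2] (0,0) acc=70 (h:6 v:9)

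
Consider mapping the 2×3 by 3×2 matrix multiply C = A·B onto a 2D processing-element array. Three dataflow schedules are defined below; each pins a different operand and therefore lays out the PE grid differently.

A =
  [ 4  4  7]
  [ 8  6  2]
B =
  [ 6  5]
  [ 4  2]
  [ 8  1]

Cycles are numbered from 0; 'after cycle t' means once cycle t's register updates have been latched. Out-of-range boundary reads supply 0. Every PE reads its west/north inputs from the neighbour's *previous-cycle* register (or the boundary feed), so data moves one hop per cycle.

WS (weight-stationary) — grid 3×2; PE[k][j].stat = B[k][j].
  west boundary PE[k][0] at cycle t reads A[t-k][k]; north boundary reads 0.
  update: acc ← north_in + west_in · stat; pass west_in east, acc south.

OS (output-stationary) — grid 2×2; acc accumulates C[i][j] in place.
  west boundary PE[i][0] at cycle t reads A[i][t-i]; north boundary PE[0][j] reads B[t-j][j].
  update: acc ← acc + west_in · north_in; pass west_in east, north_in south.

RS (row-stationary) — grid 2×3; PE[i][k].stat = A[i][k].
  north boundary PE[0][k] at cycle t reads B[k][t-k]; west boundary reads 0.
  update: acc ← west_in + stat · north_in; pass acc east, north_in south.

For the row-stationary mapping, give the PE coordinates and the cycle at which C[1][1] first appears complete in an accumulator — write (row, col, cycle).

RS: C[1][1] accumulates in PE[1][2]:
  cycle 0: PE[1][2] → acc 0, east 0, south 0
  cycle 1: PE[1][2] → acc 0, east 0, south 0
  cycle 2: PE[1][2] → acc 0, east 0, south 0
  cycle 3: PE[1][2] → acc 88, east 88, south 8
  cycle 4: PE[1][2] → acc 54, east 54, south 1

(row, col, cycle) = (1, 2, 4)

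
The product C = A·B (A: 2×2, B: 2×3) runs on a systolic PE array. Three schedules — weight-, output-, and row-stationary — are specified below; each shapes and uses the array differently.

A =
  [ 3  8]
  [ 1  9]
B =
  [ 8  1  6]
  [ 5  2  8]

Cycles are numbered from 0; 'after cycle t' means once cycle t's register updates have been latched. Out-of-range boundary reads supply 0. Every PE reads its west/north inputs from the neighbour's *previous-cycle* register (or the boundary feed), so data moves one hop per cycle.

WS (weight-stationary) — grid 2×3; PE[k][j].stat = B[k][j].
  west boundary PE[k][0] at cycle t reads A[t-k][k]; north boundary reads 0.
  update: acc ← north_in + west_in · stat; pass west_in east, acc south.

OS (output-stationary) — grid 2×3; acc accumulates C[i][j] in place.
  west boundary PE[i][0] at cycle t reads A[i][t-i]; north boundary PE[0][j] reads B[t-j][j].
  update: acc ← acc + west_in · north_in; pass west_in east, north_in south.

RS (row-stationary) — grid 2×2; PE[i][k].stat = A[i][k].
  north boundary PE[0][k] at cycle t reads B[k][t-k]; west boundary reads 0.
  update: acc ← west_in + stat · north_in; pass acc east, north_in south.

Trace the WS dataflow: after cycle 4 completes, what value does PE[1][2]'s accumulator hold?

WS 2×3: PE[1][2] cycle-by-cycle (with neighbour feeds):
  t=0 PE[0][2]: acc=0 h=0 v=0
  t=0 PE[1][1]: acc=0 h=0 v=0
  t=0 PE[1][2]: acc=0 h=0 v=0
  t=1 PE[0][2]: acc=0 h=0 v=0
  t=1 PE[1][1]: acc=0 h=0 v=0
  t=1 PE[1][2]: acc=0 h=0 v=0
  t=2 PE[0][2]: acc=18 h=3 v=18
  t=2 PE[1][1]: acc=19 h=8 v=19
  t=2 PE[1][2]: acc=0 h=0 v=0
  t=3 PE[0][2]: acc=6 h=1 v=6
  t=3 PE[1][1]: acc=19 h=9 v=19
  t=3 PE[1][2]: acc=82 h=8 v=82
  t=4 PE[0][2]: acc=0 h=0 v=0
  t=4 PE[1][1]: acc=0 h=0 v=0
  t=4 PE[1][2]: acc=78 h=9 v=78

PE[1][2].acc = 78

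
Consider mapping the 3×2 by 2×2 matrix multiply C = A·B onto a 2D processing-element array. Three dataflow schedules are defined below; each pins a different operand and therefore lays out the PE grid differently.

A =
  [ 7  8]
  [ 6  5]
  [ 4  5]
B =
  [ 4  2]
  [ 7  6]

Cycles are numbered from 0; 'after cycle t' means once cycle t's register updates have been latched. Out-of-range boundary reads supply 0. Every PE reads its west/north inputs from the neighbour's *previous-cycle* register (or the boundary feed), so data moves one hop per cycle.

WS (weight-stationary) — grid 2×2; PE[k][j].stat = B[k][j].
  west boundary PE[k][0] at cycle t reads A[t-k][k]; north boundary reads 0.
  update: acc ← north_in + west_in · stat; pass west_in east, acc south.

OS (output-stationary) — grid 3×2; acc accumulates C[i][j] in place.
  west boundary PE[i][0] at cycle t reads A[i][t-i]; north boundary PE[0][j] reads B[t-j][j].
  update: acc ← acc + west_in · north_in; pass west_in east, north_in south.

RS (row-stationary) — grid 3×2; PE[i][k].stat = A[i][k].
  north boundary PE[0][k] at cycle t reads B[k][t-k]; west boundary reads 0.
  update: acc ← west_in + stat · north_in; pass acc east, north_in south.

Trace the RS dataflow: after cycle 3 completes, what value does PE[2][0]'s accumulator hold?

PE[2][0].acc = 8

Tracing RS — 3×2 array, target PE[2][0]:
  after 0 — PE[1][0] acc=0, pass-E 0, pass-S 0
  after 0 — PE[2][0] acc=0, pass-E 0, pass-S 0
  after 1 — PE[1][0] acc=24, pass-E 24, pass-S 4
  after 1 — PE[2][0] acc=0, pass-E 0, pass-S 0
  after 2 — PE[1][0] acc=12, pass-E 12, pass-S 2
  after 2 — PE[2][0] acc=16, pass-E 16, pass-S 4
  after 3 — PE[1][0] acc=0, pass-E 0, pass-S 0
  after 3 — PE[2][0] acc=8, pass-E 8, pass-S 2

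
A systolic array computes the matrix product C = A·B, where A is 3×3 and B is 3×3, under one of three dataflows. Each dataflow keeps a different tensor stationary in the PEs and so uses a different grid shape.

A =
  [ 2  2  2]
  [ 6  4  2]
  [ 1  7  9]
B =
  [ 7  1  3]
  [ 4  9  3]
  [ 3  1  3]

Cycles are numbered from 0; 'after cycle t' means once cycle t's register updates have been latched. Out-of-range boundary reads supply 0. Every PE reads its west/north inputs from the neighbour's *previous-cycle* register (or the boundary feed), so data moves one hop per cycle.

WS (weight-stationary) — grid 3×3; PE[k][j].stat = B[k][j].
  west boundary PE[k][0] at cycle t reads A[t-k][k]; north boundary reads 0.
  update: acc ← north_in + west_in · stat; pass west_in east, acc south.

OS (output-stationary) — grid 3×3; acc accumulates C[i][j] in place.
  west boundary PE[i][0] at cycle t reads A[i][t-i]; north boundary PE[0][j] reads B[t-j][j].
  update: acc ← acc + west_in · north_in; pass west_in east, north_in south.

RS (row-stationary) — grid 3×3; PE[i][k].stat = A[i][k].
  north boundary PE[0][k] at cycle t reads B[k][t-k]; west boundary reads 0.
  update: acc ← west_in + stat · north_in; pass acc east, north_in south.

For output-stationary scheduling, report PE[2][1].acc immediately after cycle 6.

OS 3×3: PE[2][1] cycle-by-cycle (with neighbour feeds):
  after 0 — PE[1][1] acc=0, pass-E 0, pass-S 0
  after 0 — PE[2][0] acc=0, pass-E 0, pass-S 0
  after 0 — PE[2][1] acc=0, pass-E 0, pass-S 0
  after 1 — PE[1][1] acc=0, pass-E 0, pass-S 0
  after 1 — PE[2][0] acc=0, pass-E 0, pass-S 0
  after 1 — PE[2][1] acc=0, pass-E 0, pass-S 0
  after 2 — PE[1][1] acc=6, pass-E 6, pass-S 1
  after 2 — PE[2][0] acc=7, pass-E 1, pass-S 7
  after 2 — PE[2][1] acc=0, pass-E 0, pass-S 0
  after 3 — PE[1][1] acc=42, pass-E 4, pass-S 9
  after 3 — PE[2][0] acc=35, pass-E 7, pass-S 4
  after 3 — PE[2][1] acc=1, pass-E 1, pass-S 1
  after 4 — PE[1][1] acc=44, pass-E 2, pass-S 1
  after 4 — PE[2][0] acc=62, pass-E 9, pass-S 3
  after 4 — PE[2][1] acc=64, pass-E 7, pass-S 9
  after 5 — PE[1][1] acc=44, pass-E 0, pass-S 0
  after 5 — PE[2][0] acc=62, pass-E 0, pass-S 0
  after 5 — PE[2][1] acc=73, pass-E 9, pass-S 1
  after 6 — PE[1][1] acc=44, pass-E 0, pass-S 0
  after 6 — PE[2][0] acc=62, pass-E 0, pass-S 0
  after 6 — PE[2][1] acc=73, pass-E 0, pass-S 0

PE[2][1].acc = 73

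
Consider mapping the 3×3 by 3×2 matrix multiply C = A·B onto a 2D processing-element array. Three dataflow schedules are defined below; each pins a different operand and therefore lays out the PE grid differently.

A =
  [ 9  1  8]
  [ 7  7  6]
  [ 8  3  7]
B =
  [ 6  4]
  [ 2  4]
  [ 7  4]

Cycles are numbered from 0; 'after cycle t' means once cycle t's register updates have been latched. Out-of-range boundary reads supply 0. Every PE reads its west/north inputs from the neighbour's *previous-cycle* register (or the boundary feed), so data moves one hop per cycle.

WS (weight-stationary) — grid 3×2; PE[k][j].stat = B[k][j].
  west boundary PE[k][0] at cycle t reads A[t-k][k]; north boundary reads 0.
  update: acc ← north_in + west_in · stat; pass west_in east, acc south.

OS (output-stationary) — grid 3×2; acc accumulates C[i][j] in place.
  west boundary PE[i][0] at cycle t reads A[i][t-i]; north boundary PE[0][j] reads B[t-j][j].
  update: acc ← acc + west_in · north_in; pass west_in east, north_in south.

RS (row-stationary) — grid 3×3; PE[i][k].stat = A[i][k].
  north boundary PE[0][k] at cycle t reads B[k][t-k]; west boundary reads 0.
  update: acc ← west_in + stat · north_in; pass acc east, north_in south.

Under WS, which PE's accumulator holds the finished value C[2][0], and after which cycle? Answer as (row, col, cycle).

(row, col, cycle) = (2, 0, 4)

WS — PE[2][0] is where C[2][0] collects:
  c0 r2c0: 0 / 0 / 0
  c1 r2c0: 0 / 0 / 0
  c2 r2c0: 112 / 8 / 112
  c3 r2c0: 98 / 6 / 98
  c4 r2c0: 103 / 7 / 103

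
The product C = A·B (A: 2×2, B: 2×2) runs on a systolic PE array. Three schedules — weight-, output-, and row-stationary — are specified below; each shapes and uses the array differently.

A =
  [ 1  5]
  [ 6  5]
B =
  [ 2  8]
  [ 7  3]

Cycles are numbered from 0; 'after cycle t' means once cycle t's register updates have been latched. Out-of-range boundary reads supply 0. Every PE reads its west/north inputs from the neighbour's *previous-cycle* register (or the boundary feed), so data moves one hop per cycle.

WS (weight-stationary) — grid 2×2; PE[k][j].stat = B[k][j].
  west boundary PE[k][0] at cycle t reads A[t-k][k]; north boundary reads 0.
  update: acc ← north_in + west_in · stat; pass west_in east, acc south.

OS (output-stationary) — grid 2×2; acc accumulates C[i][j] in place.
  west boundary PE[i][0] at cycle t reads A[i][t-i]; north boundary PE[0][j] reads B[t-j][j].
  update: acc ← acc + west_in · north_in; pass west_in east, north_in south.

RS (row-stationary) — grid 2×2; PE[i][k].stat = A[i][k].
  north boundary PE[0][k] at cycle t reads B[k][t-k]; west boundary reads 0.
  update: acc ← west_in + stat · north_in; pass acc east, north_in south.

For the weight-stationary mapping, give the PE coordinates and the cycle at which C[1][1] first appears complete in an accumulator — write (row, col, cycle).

(row, col, cycle) = (1, 1, 3)

Under WS, C[1][1] lands at PE[1][1]:
  cycle 0: PE[1][1] → acc 0, east 0, south 0
  cycle 1: PE[1][1] → acc 0, east 0, south 0
  cycle 2: PE[1][1] → acc 23, east 5, south 23
  cycle 3: PE[1][1] → acc 63, east 5, south 63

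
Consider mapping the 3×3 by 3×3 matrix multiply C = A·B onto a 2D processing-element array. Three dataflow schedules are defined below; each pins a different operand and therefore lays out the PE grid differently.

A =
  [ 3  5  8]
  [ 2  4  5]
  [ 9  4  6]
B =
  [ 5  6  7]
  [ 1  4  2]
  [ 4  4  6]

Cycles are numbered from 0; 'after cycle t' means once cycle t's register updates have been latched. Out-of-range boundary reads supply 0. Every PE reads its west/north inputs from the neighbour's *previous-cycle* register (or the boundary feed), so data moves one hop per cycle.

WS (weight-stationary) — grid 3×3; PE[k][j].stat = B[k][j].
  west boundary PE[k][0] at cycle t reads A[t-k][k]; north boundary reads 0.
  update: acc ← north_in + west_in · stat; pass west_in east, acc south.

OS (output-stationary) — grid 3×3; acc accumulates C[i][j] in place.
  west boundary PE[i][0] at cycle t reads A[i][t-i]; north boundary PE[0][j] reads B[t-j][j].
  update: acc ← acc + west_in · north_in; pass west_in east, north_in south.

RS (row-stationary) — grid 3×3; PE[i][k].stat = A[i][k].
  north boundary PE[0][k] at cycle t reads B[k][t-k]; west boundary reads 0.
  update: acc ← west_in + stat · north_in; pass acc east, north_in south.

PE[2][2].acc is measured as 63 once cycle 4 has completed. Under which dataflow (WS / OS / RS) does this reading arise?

dataflow = OS

WS (3×3 grid), PE[2][2]:
  @0  [2,2]  acc 0  |  →0  ↓0
  @1  [2,2]  acc 0  |  →0  ↓0
  @2  [2,2]  acc 0  |  →0  ↓0
  @3  [2,2]  acc 0  |  →0  ↓0
  @4  [2,2]  acc 79  |  →8  ↓79
OS (3×3 grid), PE[2][2]:
  @0  [2,2]  acc 0  |  →0  ↓0
  @1  [2,2]  acc 0  |  →0  ↓0
  @2  [2,2]  acc 0  |  →0  ↓0
  @3  [2,2]  acc 0  |  →0  ↓0
  @4  [2,2]  acc 63  |  →9  ↓7
RS (3×3 grid), PE[2][2]:
  @0  [2,2]  acc 0  |  →0  ↓0
  @1  [2,2]  acc 0  |  →0  ↓0
  @2  [2,2]  acc 0  |  →0  ↓0
  @3  [2,2]  acc 0  |  →0  ↓0
  @4  [2,2]  acc 73  |  →73  ↓4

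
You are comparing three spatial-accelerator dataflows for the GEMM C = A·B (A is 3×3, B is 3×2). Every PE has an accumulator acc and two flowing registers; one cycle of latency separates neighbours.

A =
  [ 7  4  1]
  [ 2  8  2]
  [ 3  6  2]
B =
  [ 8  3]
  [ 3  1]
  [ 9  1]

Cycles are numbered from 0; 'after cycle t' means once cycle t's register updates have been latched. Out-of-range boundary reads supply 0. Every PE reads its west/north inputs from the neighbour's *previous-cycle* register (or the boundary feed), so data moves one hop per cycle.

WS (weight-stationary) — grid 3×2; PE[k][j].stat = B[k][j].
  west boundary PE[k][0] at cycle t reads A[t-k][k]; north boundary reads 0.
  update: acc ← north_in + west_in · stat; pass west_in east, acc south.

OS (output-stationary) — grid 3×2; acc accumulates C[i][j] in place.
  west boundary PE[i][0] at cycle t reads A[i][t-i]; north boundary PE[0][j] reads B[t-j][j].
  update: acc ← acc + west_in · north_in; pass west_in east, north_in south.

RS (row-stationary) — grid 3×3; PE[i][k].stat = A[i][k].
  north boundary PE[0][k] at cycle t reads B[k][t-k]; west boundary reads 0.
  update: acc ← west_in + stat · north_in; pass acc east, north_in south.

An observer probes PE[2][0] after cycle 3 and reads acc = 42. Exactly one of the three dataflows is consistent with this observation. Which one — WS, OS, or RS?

Under WS (3×2), PE[2][0]:
  after 0 — PE[2][0] acc=0, pass-E 0, pass-S 0
  after 1 — PE[2][0] acc=0, pass-E 0, pass-S 0
  after 2 — PE[2][0] acc=77, pass-E 1, pass-S 77
  after 3 — PE[2][0] acc=58, pass-E 2, pass-S 58
Under OS (3×2), PE[2][0]:
  after 0 — PE[2][0] acc=0, pass-E 0, pass-S 0
  after 1 — PE[2][0] acc=0, pass-E 0, pass-S 0
  after 2 — PE[2][0] acc=24, pass-E 3, pass-S 8
  after 3 — PE[2][0] acc=42, pass-E 6, pass-S 3
Under RS (3×3), PE[2][0]:
  after 0 — PE[2][0] acc=0, pass-E 0, pass-S 0
  after 1 — PE[2][0] acc=0, pass-E 0, pass-S 0
  after 2 — PE[2][0] acc=24, pass-E 24, pass-S 8
  after 3 — PE[2][0] acc=9, pass-E 9, pass-S 3

dataflow = OS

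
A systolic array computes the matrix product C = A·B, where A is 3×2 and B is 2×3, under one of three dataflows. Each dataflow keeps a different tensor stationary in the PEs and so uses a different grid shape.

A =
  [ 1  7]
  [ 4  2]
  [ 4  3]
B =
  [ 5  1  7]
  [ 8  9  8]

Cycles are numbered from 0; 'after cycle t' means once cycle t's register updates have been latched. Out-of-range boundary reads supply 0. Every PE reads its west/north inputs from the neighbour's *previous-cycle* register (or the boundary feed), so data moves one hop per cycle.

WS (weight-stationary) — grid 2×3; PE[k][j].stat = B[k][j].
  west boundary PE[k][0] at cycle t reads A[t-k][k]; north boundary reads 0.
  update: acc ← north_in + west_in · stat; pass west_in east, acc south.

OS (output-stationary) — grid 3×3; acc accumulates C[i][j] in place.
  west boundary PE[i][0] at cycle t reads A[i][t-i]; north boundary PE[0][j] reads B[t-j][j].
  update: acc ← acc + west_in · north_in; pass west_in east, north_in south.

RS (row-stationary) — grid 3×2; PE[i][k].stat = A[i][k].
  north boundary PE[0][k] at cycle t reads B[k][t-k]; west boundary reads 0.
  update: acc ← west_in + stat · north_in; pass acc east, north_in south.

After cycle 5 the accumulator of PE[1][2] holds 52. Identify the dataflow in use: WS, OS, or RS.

dataflow = WS

WS (2×3 grid), PE[1][2]:
  @0  [1,2]  acc 0  |  →0  ↓0
  @1  [1,2]  acc 0  |  →0  ↓0
  @2  [1,2]  acc 0  |  →0  ↓0
  @3  [1,2]  acc 63  |  →7  ↓63
  @4  [1,2]  acc 44  |  →2  ↓44
  @5  [1,2]  acc 52  |  →3  ↓52
OS (3×3 grid), PE[1][2]:
  @0  [1,2]  acc 0  |  →0  ↓0
  @1  [1,2]  acc 0  |  →0  ↓0
  @2  [1,2]  acc 0  |  →0  ↓0
  @3  [1,2]  acc 28  |  →4  ↓7
  @4  [1,2]  acc 44  |  →2  ↓8
  @5  [1,2]  acc 44  |  →0  ↓0
RS: PE[1][2] is outside its 3×2 grid.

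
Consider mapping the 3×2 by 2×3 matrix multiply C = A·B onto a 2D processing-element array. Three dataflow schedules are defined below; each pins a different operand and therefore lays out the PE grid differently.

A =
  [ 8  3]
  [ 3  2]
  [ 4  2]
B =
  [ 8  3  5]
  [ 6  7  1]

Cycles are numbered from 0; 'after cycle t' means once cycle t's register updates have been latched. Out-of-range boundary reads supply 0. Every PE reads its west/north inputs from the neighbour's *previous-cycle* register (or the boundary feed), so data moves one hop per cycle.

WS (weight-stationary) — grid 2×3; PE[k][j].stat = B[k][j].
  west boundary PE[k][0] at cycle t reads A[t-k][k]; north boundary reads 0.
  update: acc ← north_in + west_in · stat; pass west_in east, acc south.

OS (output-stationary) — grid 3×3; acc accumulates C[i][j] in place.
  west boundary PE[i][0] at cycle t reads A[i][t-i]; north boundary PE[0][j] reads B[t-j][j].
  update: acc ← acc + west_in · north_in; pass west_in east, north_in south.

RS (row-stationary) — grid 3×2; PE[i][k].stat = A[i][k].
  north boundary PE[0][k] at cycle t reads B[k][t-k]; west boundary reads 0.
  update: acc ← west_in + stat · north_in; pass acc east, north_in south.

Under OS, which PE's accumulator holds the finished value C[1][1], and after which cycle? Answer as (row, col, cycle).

(row, col, cycle) = (1, 1, 3)

Under OS, C[1][1] lands at PE[1][1]:
  [0] (1,1) acc=0 (h:0 v:0)
  [1] (1,1) acc=0 (h:0 v:0)
  [2] (1,1) acc=9 (h:3 v:3)
  [3] (1,1) acc=23 (h:2 v:7)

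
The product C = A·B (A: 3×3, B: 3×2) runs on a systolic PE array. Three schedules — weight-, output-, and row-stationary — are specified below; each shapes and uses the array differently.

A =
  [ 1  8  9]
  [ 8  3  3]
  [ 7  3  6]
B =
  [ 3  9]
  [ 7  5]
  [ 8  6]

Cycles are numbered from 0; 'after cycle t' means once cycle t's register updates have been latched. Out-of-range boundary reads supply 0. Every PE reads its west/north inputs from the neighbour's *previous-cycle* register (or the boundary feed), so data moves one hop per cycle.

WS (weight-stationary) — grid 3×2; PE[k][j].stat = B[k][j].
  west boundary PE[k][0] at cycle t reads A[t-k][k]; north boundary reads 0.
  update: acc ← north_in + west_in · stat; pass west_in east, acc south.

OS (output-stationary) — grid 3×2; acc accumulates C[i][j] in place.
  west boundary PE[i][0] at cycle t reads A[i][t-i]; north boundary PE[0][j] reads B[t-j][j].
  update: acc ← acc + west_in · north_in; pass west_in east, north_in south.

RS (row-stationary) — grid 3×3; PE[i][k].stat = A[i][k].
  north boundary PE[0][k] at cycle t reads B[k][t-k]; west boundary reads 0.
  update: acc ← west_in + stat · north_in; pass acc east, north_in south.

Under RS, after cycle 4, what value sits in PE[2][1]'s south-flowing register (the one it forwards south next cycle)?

register = 5

RS (3×3). Following PE[2][1] plus its west/north inputs:
  t=0 PE[1][1]: acc=0 h=0 v=0
  t=0 PE[2][0]: acc=0 h=0 v=0
  t=0 PE[2][1]: acc=0 h=0 v=0
  t=1 PE[1][1]: acc=0 h=0 v=0
  t=1 PE[2][0]: acc=0 h=0 v=0
  t=1 PE[2][1]: acc=0 h=0 v=0
  t=2 PE[1][1]: acc=45 h=45 v=7
  t=2 PE[2][0]: acc=21 h=21 v=3
  t=2 PE[2][1]: acc=0 h=0 v=0
  t=3 PE[1][1]: acc=87 h=87 v=5
  t=3 PE[2][0]: acc=63 h=63 v=9
  t=3 PE[2][1]: acc=42 h=42 v=7
  t=4 PE[1][1]: acc=0 h=0 v=0
  t=4 PE[2][0]: acc=0 h=0 v=0
  t=4 PE[2][1]: acc=78 h=78 v=5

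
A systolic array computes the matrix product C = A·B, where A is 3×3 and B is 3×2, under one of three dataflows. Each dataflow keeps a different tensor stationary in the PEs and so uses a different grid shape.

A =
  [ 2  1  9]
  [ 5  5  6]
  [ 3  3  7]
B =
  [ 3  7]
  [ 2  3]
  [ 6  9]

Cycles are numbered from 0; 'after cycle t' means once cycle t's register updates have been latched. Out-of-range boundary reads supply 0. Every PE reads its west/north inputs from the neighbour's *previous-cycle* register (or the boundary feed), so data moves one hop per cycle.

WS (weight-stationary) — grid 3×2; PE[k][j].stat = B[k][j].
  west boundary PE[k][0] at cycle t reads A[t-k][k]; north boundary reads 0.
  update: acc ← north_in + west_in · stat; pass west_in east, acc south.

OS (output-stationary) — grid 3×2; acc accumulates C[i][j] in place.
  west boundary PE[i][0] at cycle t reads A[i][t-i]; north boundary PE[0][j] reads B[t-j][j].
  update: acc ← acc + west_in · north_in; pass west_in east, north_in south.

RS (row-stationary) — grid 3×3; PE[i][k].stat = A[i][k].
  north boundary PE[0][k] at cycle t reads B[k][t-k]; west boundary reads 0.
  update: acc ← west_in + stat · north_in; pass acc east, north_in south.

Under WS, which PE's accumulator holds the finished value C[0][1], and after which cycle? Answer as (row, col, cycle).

(row, col, cycle) = (2, 1, 3)

WS — PE[2][1] is where C[0][1] collects:
  0: (2,1).acc=0  regs=<0,0>
  1: (2,1).acc=0  regs=<0,0>
  2: (2,1).acc=0  regs=<0,0>
  3: (2,1).acc=98  regs=<9,98>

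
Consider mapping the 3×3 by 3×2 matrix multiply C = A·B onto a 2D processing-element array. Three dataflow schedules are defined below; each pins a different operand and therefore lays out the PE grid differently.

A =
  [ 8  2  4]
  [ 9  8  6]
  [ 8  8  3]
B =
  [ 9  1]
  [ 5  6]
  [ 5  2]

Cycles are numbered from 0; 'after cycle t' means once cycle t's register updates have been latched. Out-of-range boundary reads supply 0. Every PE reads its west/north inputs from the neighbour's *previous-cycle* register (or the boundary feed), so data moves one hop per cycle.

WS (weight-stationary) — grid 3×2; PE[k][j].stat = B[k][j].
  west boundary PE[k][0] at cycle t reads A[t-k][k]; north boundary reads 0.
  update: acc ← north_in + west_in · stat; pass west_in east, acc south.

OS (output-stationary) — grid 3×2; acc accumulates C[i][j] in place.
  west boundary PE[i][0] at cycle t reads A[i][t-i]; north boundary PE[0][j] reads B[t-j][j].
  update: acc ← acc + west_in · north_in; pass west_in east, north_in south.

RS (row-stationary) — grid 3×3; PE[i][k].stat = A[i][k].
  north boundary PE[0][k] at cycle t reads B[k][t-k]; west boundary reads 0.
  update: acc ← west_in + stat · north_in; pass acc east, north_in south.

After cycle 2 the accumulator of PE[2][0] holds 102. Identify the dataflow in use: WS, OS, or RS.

dataflow = WS

WS [3×2] PE[2][0] across cycles:
  step 0 · PE2,0: acc=0; fwd→0 fwd↓0
  step 1 · PE2,0: acc=0; fwd→0 fwd↓0
  step 2 · PE2,0: acc=102; fwd→4 fwd↓102
OS [3×2] PE[2][0] across cycles:
  step 0 · PE2,0: acc=0; fwd→0 fwd↓0
  step 1 · PE2,0: acc=0; fwd→0 fwd↓0
  step 2 · PE2,0: acc=72; fwd→8 fwd↓9
RS [3×3] PE[2][0] across cycles:
  step 0 · PE2,0: acc=0; fwd→0 fwd↓0
  step 1 · PE2,0: acc=0; fwd→0 fwd↓0
  step 2 · PE2,0: acc=72; fwd→72 fwd↓9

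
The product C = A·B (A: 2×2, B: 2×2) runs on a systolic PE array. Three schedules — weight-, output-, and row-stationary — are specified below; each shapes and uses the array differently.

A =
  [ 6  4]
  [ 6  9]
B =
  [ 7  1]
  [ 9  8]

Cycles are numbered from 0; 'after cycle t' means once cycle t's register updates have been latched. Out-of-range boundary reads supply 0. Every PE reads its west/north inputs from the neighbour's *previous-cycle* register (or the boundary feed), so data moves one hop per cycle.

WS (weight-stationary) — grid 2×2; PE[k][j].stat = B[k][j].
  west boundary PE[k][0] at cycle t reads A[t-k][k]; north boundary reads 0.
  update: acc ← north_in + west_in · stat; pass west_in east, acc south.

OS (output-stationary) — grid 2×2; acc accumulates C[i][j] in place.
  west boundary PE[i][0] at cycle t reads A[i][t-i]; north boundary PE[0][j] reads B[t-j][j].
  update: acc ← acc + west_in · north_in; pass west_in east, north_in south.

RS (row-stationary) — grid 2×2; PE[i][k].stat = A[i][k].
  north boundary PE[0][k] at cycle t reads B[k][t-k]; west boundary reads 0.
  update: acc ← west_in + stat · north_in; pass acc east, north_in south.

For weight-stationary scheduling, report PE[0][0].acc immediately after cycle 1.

WS 2×2: PE[0][0] cycle-by-cycle (with neighbour feeds):
  t=0 PE[0][0]: acc=42 h=6 v=42
  t=1 PE[0][0]: acc=42 h=6 v=42

PE[0][0].acc = 42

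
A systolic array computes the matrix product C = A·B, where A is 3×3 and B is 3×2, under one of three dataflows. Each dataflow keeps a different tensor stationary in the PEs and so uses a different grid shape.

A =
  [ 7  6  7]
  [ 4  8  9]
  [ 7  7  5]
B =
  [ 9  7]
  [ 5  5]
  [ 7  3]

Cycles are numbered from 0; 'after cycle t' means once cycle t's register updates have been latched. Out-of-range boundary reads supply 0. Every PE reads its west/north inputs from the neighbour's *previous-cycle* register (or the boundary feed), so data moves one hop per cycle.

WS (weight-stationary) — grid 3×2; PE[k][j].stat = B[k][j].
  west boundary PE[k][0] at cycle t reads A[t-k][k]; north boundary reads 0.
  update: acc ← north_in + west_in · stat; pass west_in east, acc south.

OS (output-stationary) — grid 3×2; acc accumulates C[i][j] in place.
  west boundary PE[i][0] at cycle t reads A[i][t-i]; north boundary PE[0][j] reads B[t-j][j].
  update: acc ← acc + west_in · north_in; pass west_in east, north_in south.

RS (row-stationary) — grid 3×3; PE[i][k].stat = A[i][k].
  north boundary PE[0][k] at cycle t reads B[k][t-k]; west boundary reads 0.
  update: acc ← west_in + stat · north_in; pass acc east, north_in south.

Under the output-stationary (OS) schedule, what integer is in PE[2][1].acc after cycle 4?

PE[2][1].acc = 84

OS on a 3×2 grid — tracing PE[2][1] and its feeders:
  [0] (1,1) acc=0 (h:0 v:0)
  [0] (2,0) acc=0 (h:0 v:0)
  [0] (2,1) acc=0 (h:0 v:0)
  [1] (1,1) acc=0 (h:0 v:0)
  [1] (2,0) acc=0 (h:0 v:0)
  [1] (2,1) acc=0 (h:0 v:0)
  [2] (1,1) acc=28 (h:4 v:7)
  [2] (2,0) acc=63 (h:7 v:9)
  [2] (2,1) acc=0 (h:0 v:0)
  [3] (1,1) acc=68 (h:8 v:5)
  [3] (2,0) acc=98 (h:7 v:5)
  [3] (2,1) acc=49 (h:7 v:7)
  [4] (1,1) acc=95 (h:9 v:3)
  [4] (2,0) acc=133 (h:5 v:7)
  [4] (2,1) acc=84 (h:7 v:5)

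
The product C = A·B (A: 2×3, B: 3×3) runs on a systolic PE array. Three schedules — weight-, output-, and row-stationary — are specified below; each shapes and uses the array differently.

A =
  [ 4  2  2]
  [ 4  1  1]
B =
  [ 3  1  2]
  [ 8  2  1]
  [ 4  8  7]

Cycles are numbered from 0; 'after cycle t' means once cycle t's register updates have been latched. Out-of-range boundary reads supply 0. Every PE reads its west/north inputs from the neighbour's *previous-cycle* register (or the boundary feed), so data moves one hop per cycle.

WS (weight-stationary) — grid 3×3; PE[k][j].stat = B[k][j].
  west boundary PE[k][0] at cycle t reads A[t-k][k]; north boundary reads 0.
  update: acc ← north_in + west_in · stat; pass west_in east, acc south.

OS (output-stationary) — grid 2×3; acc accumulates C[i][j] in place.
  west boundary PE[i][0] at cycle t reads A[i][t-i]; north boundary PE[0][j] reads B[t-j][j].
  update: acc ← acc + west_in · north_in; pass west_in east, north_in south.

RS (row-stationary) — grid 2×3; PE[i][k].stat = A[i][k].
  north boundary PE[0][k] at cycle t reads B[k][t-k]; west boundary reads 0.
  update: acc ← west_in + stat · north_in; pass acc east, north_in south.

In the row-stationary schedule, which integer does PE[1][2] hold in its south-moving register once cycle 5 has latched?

RS (2×3). Following PE[1][2] plus its west/north inputs:
  t=0 PE[0][2]: acc=0 h=0 v=0
  t=0 PE[1][1]: acc=0 h=0 v=0
  t=0 PE[1][2]: acc=0 h=0 v=0
  t=1 PE[0][2]: acc=0 h=0 v=0
  t=1 PE[1][1]: acc=0 h=0 v=0
  t=1 PE[1][2]: acc=0 h=0 v=0
  t=2 PE[0][2]: acc=36 h=36 v=4
  t=2 PE[1][1]: acc=20 h=20 v=8
  t=2 PE[1][2]: acc=0 h=0 v=0
  t=3 PE[0][2]: acc=24 h=24 v=8
  t=3 PE[1][1]: acc=6 h=6 v=2
  t=3 PE[1][2]: acc=24 h=24 v=4
  t=4 PE[0][2]: acc=24 h=24 v=7
  t=4 PE[1][1]: acc=9 h=9 v=1
  t=4 PE[1][2]: acc=14 h=14 v=8
  t=5 PE[0][2]: acc=0 h=0 v=0
  t=5 PE[1][1]: acc=0 h=0 v=0
  t=5 PE[1][2]: acc=16 h=16 v=7

register = 7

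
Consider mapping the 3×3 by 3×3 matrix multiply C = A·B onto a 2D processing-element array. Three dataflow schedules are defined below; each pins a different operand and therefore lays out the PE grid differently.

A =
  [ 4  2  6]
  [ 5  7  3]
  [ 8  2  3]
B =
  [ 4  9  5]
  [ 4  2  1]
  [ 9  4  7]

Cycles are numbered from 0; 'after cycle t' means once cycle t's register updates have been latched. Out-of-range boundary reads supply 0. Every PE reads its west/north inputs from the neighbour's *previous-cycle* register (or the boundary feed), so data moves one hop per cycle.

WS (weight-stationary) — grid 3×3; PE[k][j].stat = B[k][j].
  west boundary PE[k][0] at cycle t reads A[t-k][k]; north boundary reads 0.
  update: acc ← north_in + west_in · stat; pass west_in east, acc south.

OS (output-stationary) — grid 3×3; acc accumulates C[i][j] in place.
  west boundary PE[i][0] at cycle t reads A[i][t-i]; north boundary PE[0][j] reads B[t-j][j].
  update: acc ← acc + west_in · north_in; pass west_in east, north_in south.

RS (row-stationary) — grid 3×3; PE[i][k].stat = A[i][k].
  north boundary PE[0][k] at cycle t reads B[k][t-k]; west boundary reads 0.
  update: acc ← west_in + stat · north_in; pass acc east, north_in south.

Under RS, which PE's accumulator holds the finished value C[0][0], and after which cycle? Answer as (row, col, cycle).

(row, col, cycle) = (0, 2, 2)

Under RS, C[0][0] lands at PE[0][2]:
  @0  [0,2]  acc 0  |  →0  ↓0
  @1  [0,2]  acc 0  |  →0  ↓0
  @2  [0,2]  acc 78  |  →78  ↓9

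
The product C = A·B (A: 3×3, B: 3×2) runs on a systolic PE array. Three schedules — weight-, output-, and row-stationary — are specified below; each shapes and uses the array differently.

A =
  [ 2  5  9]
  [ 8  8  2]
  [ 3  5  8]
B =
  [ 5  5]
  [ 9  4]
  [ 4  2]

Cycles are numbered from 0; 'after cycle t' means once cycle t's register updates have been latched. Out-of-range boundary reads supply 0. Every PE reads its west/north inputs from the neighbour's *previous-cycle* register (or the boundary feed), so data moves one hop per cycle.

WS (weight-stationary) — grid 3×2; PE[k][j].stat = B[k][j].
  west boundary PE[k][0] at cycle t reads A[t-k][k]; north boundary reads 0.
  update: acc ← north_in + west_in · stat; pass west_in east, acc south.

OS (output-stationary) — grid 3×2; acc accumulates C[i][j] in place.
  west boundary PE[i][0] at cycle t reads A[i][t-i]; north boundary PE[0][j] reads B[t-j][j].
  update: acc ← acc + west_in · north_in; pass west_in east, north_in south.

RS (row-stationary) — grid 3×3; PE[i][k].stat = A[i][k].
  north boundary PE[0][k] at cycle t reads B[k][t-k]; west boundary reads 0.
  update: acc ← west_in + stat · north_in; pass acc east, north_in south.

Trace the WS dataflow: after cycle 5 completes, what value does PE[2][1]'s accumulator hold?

WS (3×2). Following PE[2][1] plus its west/north inputs:
  @0  [1,1]  acc 0  |  →0  ↓0
  @0  [2,0]  acc 0  |  →0  ↓0
  @0  [2,1]  acc 0  |  →0  ↓0
  @1  [1,1]  acc 0  |  →0  ↓0
  @1  [2,0]  acc 0  |  →0  ↓0
  @1  [2,1]  acc 0  |  →0  ↓0
  @2  [1,1]  acc 30  |  →5  ↓30
  @2  [2,0]  acc 91  |  →9  ↓91
  @2  [2,1]  acc 0  |  →0  ↓0
  @3  [1,1]  acc 72  |  →8  ↓72
  @3  [2,0]  acc 120  |  →2  ↓120
  @3  [2,1]  acc 48  |  →9  ↓48
  @4  [1,1]  acc 35  |  →5  ↓35
  @4  [2,0]  acc 92  |  →8  ↓92
  @4  [2,1]  acc 76  |  →2  ↓76
  @5  [1,1]  acc 0  |  →0  ↓0
  @5  [2,0]  acc 0  |  →0  ↓0
  @5  [2,1]  acc 51  |  →8  ↓51

PE[2][1].acc = 51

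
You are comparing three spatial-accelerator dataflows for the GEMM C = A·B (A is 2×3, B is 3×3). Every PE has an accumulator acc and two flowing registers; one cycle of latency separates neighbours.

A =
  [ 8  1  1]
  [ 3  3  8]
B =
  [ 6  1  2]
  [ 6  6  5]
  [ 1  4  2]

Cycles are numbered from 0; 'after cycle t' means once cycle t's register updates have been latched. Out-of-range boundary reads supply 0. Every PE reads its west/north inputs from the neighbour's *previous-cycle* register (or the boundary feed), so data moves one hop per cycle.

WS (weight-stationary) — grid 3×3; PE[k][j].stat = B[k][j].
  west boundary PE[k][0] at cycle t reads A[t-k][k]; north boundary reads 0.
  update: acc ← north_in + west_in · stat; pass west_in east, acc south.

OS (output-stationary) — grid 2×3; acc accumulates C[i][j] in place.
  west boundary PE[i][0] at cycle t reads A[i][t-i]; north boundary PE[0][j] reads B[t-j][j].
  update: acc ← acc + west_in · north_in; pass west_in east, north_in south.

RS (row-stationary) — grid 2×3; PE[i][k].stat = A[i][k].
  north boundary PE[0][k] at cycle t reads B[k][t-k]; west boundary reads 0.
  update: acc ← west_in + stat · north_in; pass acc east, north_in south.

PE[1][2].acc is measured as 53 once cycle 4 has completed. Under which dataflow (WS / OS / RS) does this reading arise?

dataflow = RS

WS (3×3 grid), PE[1][2]:
  [0] (1,2) acc=0 (h:0 v:0)
  [1] (1,2) acc=0 (h:0 v:0)
  [2] (1,2) acc=0 (h:0 v:0)
  [3] (1,2) acc=21 (h:1 v:21)
  [4] (1,2) acc=21 (h:3 v:21)
OS (2×3 grid), PE[1][2]:
  [0] (1,2) acc=0 (h:0 v:0)
  [1] (1,2) acc=0 (h:0 v:0)
  [2] (1,2) acc=0 (h:0 v:0)
  [3] (1,2) acc=6 (h:3 v:2)
  [4] (1,2) acc=21 (h:3 v:5)
RS (2×3 grid), PE[1][2]:
  [0] (1,2) acc=0 (h:0 v:0)
  [1] (1,2) acc=0 (h:0 v:0)
  [2] (1,2) acc=0 (h:0 v:0)
  [3] (1,2) acc=44 (h:44 v:1)
  [4] (1,2) acc=53 (h:53 v:4)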